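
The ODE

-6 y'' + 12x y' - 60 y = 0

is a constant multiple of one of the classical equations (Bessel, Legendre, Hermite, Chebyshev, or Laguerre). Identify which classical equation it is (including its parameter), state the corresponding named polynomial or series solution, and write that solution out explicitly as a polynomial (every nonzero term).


All three coefficients share the factor -6; dividing through by -6 gives  y'' - 2x y' + 10 y = 0.
This matches the Hermite equation y'' - 2x y' + 2n y = 0 with 2n = 10, so n = 5; the polynomial solution is H_5(x).
With y = sum_k a_k x^k, matching x^k gives (k+2)(k+1) a_{k+2} = 2(k - n) a_k = 2(k - 5) a_k. The right side vanishes at k = 5, so the series with the parity of 5 terminates at degree 5.
Standard normalization: leading coefficient of H_n is 2^n, so a_5 = 2^5 = 32. Work downward with a_k = (k+1)(k+2) a_{k+2} / (2(k - n)):
  a_3 = (4)(5)(32) / (2(3 - 5)) = 640/(-4) = -160
  a_1 = (2)(3)(-160) / (2(1 - 5)) = -960/(-8) = 120
Hence H_5(x) = 32 x^5 - 160 x^3 + 120 x.

H_5(x); series = 32 x^5 - 160 x^3 + 120 x


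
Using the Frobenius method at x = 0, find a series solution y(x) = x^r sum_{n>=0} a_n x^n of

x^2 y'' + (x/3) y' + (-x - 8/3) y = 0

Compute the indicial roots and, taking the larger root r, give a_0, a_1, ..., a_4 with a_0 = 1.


Write in Frobenius form y'' + (p(x)/x) y' + (q(x)/x^2) y = 0:
  p(x) = 1/3,  q(x) = -x - 8/3.
Indicial equation: r(r-1) + (1/3) r + (-8/3) = 0 -> roots r_1 = 2, r_2 = -4/3.
Take r = r_1 = 2. Let y(x) = x^r sum_{n>=0} a_n x^n with a_0 = 1.
Substitute y = x^r sum a_n x^n and match x^{r+n}. The recurrence is
  D(n) a_n - 1 a_{n-1} = 0,  where D(n) = (r+n)(r+n-1) + (1/3)(r+n) + (-8/3).
  a_n = 1 / D(n) * a_{n-1}.
Since the indicial polynomial factors as (r - r_1)(r - r_2), D(n) = (r_1 + n - r_1)(r_1 + n - r_2) = n(n + 10/3).
Evaluating step by step (a_0 = 1):
  n = 1: D(1) = 1(1 + 10/3) = 13/3; numerator = 1(1) = 1; a_1 = (1)/(13/3) = 3/13
  n = 2: D(2) = 2(2 + 10/3) = 32/3; numerator = 1(3/13) = 3/13; a_2 = (3/13)/(32/3) = 9/416
  n = 3: D(3) = 3(3 + 10/3) = 19; numerator = 1(9/416) = 9/416; a_3 = (9/416)/(19) = 9/7904
  n = 4: D(4) = 4(4 + 10/3) = 88/3; numerator = 1(9/7904) = 9/7904; a_4 = (9/7904)/(88/3) = 27/695552

r = 2; a_0 = 1; a_1 = 3/13; a_2 = 9/416; a_3 = 9/7904; a_4 = 27/695552


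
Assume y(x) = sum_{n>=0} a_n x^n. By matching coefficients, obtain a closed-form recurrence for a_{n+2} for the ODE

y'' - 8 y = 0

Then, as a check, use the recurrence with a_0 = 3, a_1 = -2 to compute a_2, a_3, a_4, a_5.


Substitute y = sum_n a_n x^n into y'' + (const) y = 0.
y''(x) = sum_{n>=0} (n+2)(n+1) a_{n+2} x^n.
The ODE becomes sum_n [(n+2)(n+1) a_{n+2} - 8 a_n] x^n = 0.
Setting each coefficient to zero gives the recurrence:
  (n+2)(n+1) a_{n+2} - 8 a_n = 0,
  a_{n+2} = 8 / ((n+1)(n+2)) a_n.

Check with a_0 = 3, a_1 = -2 (apply the recurrence for n = 0, 1, 2, 3): a_0 = 3, a_1 = -2, a_2 = 12, a_3 = -8/3, a_4 = 8, a_5 = -16/15.

a_{n+2} = 8/((n+1)(n+2)) * a_n; check: a_0 = 3, a_1 = -2, a_2 = 12, a_3 = -8/3, a_4 = 8, a_5 = -16/15


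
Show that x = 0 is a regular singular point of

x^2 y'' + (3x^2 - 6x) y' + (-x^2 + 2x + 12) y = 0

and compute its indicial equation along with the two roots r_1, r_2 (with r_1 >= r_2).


Divide by x^2 to reach normal form y'' + P_1(x) y' + P_2(x) y = 0 with P_1(x) = 3 - 6/x and P_2(x) = -1 + 2/x + 12/x^2.
x = 0 is a singular point because the y'-coefficient 3 - 6/x has a pole at x = 0 and the y-coefficient -1 + 2/x + 12/x^2 has a pole at x = 0.
It is a regular singular point because x P_1(x) = p(x) = 3x - 6 and x^2 P_2(x) = q(x) = -x^2 + 2x + 12 are polynomials, hence analytic at x = 0.
p(0) = -6,  q(0) = 12.
Indicial equation: r(r-1) + p(0) r + q(0) = 0, i.e. r^2 + (p(0) - 1) r + q(0) = 0, i.e. r^2 - 7 r + 12 = 0.
Discriminant: (-7)^2 - 4(12) = 1, so r = (7 ± 1)/2.
Solving: r_1 = 4, r_2 = 3.

indicial: r^2 - 7 r + 12 = 0; roots r_1 = 4, r_2 = 3


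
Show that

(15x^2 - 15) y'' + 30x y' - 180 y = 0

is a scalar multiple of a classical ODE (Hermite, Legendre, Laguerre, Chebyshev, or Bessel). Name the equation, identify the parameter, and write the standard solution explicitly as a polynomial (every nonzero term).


All three coefficients share the factor -15; dividing through by -15 gives  (1 - x^2) y'' - 2x y' + 12 y = 0.
This matches the Legendre equation (1 - x^2) y'' - 2x y' + n(n+1) y = 0 (note the -2x y' term) with n(n+1) = 12, so n = 3; the polynomial solution is P_3(x).
With y = sum_k a_k x^k, matching x^k gives (k+2)(k+1) a_{k+2} = [k(k+1) - n(n+1)] a_k = (k - 3)(k + 4) a_k. The right side vanishes at k = 3, so the series with the parity of 3 terminates at degree 3.
Standard normalization (P_n(1) = 1): leading coefficient (2n)!/(2^n (n!)^2) = 720/(8*36) = 5/2, so a_3 = 5/2. Work downward with a_k = (k+1)(k+2) a_{k+2} / ((k - 3)(k + 4)):
  a_1 = (2)(3)(5/2) / ((1 - 3)(1 + 4)) = 15/(-10) = -3/2
Hence P_3(x) = 5 x^3/2 - 3 x/2.

P_3(x); series = 5 x^3/2 - 3 x/2


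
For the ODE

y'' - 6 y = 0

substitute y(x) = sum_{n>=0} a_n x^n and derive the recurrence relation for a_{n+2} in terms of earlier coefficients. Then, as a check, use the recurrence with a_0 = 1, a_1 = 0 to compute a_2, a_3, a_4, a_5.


Substitute y = sum_n a_n x^n into y'' + (const) y = 0.
y''(x) = sum_{n>=0} (n+2)(n+1) a_{n+2} x^n.
The ODE becomes sum_n [(n+2)(n+1) a_{n+2} - 6 a_n] x^n = 0.
Setting each coefficient to zero gives the recurrence:
  (n+2)(n+1) a_{n+2} - 6 a_n = 0,
  a_{n+2} = 6 / ((n+1)(n+2)) a_n.

Check with a_0 = 1, a_1 = 0 (apply the recurrence for n = 0, 1, 2, 3): a_0 = 1, a_1 = 0, a_2 = 3, a_3 = 0, a_4 = 3/2, a_5 = 0.

a_{n+2} = 6/((n+1)(n+2)) * a_n; check: a_0 = 1, a_1 = 0, a_2 = 3, a_3 = 0, a_4 = 3/2, a_5 = 0


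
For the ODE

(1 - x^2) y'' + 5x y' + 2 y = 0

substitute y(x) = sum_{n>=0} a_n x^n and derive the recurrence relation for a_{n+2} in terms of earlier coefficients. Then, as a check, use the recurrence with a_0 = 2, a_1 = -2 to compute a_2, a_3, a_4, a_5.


Substitute y = sum_n a_n x^n.
(1 - 1 x^2) y'' contributes (n+2)(n+1) a_{n+2} - n(n-1) a_n at x^n.
5 x y'(x) contributes 5 n a_n at x^n.
2 y(x) contributes 2 a_n at x^n.
Matching x^n: (n+2)(n+1) a_{n+2} + (-n(n-1) + 5 n + 2) a_n = 0.
Thus a_{n+2} = (n(n-1) - 5 n - 2) / ((n+1)(n+2)) * a_n.

Check with a_0 = 2, a_1 = -2 (apply the recurrence for n = 0, 1, 2, 3): a_0 = 2, a_1 = -2, a_2 = -2, a_3 = 7/3, a_4 = 5/3, a_5 = -77/60.

a_(n+2) = (n(n-1) - 5 n - 2) / ((n+1)(n+2)) * a_n; check: a_0 = 2, a_1 = -2, a_2 = -2, a_3 = 7/3, a_4 = 5/3, a_5 = -77/60


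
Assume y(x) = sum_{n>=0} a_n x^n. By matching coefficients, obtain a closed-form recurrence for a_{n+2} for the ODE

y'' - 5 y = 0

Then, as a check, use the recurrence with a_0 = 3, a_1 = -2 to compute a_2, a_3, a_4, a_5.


Substitute y = sum_n a_n x^n into y'' + (const) y = 0.
y''(x) = sum_{n>=0} (n+2)(n+1) a_{n+2} x^n.
The ODE becomes sum_n [(n+2)(n+1) a_{n+2} - 5 a_n] x^n = 0.
Setting each coefficient to zero gives the recurrence:
  (n+2)(n+1) a_{n+2} - 5 a_n = 0,
  a_{n+2} = 5 / ((n+1)(n+2)) a_n.

Check with a_0 = 3, a_1 = -2 (apply the recurrence for n = 0, 1, 2, 3): a_0 = 3, a_1 = -2, a_2 = 15/2, a_3 = -5/3, a_4 = 25/8, a_5 = -5/12.

a_{n+2} = 5/((n+1)(n+2)) * a_n; check: a_0 = 3, a_1 = -2, a_2 = 15/2, a_3 = -5/3, a_4 = 25/8, a_5 = -5/12


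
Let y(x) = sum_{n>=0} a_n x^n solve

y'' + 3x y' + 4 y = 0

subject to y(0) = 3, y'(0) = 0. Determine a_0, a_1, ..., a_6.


Ansatz: y(x) = sum_{n>=0} a_n x^n, so y'(x) = sum_{n>=1} n a_n x^(n-1) and y''(x) = sum_{n>=2} n(n-1) a_n x^(n-2).
Substitute into P(x) y'' + Q(x) y' + R(x) y = 0 with P(x) = 1, Q(x) = 3x, R(x) = 4, and match powers of x.
Initial conditions: a_0 = 3, a_1 = 0.
Setting the coefficient of each power of x to zero and solving order by order (substituting the coefficients already found):
  x^0: 2 a_2 + 4 a_0 = 0  ->  2 a_2 = -4 a_0 = -12  ->  a_2 = -6
  x^1: 6 a_3 + 7 a_1 = 0  ->  6 a_3 = -7 a_1 = 0  ->  a_3 = 0
  x^2: 12 a_4 + 10 a_2 = 0  ->  12 a_4 = -10 a_2 = 60  ->  a_4 = 5
  x^3: 20 a_5 + 13 a_3 = 0  ->  20 a_5 = -13 a_3 = 0  ->  a_5 = 0
  x^4: 30 a_6 + 16 a_4 = 0  ->  30 a_6 = -16 a_4 = -80  ->  a_6 = -8/3
Truncated series: y(x) = 3 - 6 x^2 + 5 x^4 - (8/3) x^6 + O(x^7).

a_0 = 3; a_1 = 0; a_2 = -6; a_3 = 0; a_4 = 5; a_5 = 0; a_6 = -8/3


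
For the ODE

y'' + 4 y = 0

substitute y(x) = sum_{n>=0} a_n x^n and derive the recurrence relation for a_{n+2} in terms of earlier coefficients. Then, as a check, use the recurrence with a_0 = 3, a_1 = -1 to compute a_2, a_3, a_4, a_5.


Substitute y = sum_n a_n x^n into y'' + (const) y = 0.
y''(x) = sum_{n>=0} (n+2)(n+1) a_{n+2} x^n.
The ODE becomes sum_n [(n+2)(n+1) a_{n+2} + 4 a_n] x^n = 0.
Setting each coefficient to zero gives the recurrence:
  (n+2)(n+1) a_{n+2} + 4 a_n = 0,
  a_{n+2} = -4 / ((n+1)(n+2)) a_n.

Check with a_0 = 3, a_1 = -1 (apply the recurrence for n = 0, 1, 2, 3): a_0 = 3, a_1 = -1, a_2 = -6, a_3 = 2/3, a_4 = 2, a_5 = -2/15.

a_{n+2} = -4/((n+1)(n+2)) * a_n; check: a_0 = 3, a_1 = -1, a_2 = -6, a_3 = 2/3, a_4 = 2, a_5 = -2/15


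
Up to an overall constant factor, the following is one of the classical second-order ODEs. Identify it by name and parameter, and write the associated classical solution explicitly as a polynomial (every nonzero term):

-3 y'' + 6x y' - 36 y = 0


All three coefficients share the factor -3; dividing through by -3 gives  y'' - 2x y' + 12 y = 0.
This matches the Hermite equation y'' - 2x y' + 2n y = 0 with 2n = 12, so n = 6; the polynomial solution is H_6(x).
With y = sum_k a_k x^k, matching x^k gives (k+2)(k+1) a_{k+2} = 2(k - n) a_k = 2(k - 6) a_k. The right side vanishes at k = 6, so the series with the parity of 6 terminates at degree 6.
Standard normalization: leading coefficient of H_n is 2^n, so a_6 = 2^6 = 64. Work downward with a_k = (k+1)(k+2) a_{k+2} / (2(k - n)):
  a_4 = (5)(6)(64) / (2(4 - 6)) = 1920/(-4) = -480
  a_2 = (3)(4)(-480) / (2(2 - 6)) = -5760/(-8) = 720
  a_0 = (1)(2)(720) / (2(0 - 6)) = 1440/(-12) = -120
Hence H_6(x) = 64 x^6 - 480 x^4 + 720 x^2 - 120.

H_6(x); series = 64 x^6 - 480 x^4 + 720 x^2 - 120


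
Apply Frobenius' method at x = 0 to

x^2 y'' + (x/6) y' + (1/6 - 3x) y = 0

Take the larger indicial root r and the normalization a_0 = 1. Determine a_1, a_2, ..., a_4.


Write in Frobenius form y'' + (p(x)/x) y' + (q(x)/x^2) y = 0:
  p(x) = 1/6,  q(x) = 1/6 - 3x.
Indicial equation: r(r-1) + (1/6) r + (1/6) = 0 -> roots r_1 = 1/2, r_2 = 1/3.
Take r = r_1 = 1/2. Let y(x) = x^r sum_{n>=0} a_n x^n with a_0 = 1.
Substitute y = x^r sum a_n x^n and match x^{r+n}. The recurrence is
  D(n) a_n - 3 a_{n-1} = 0,  where D(n) = (r+n)(r+n-1) + (1/6)(r+n) + (1/6).
  a_n = 3 / D(n) * a_{n-1}.
Since the indicial polynomial factors as (r - r_1)(r - r_2), D(n) = (r_1 + n - r_1)(r_1 + n - r_2) = n(n + 1/6).
Evaluating step by step (a_0 = 1):
  n = 1: D(1) = 1(1 + 1/6) = 7/6; numerator = 3(1) = 3; a_1 = (3)/(7/6) = 18/7
  n = 2: D(2) = 2(2 + 1/6) = 13/3; numerator = 3(18/7) = 54/7; a_2 = (54/7)/(13/3) = 162/91
  n = 3: D(3) = 3(3 + 1/6) = 19/2; numerator = 3(162/91) = 486/91; a_3 = (486/91)/(19/2) = 972/1729
  n = 4: D(4) = 4(4 + 1/6) = 50/3; numerator = 3(972/1729) = 2916/1729; a_4 = (2916/1729)/(50/3) = 4374/43225

r = 1/2; a_0 = 1; a_1 = 18/7; a_2 = 162/91; a_3 = 972/1729; a_4 = 4374/43225


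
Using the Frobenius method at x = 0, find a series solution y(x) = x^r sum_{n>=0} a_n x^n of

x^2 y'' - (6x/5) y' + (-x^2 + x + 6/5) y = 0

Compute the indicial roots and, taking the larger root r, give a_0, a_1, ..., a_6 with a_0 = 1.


Write in Frobenius form y'' + (p(x)/x) y' + (q(x)/x^2) y = 0:
  p(x) = -6/5,  q(x) = -x^2 + x + 6/5.
Indicial equation: r(r-1) + (-6/5) r + (6/5) = 0 -> roots r_1 = 6/5, r_2 = 1.
Take r = r_1 = 6/5. Let y(x) = x^r sum_{n>=0} a_n x^n with a_0 = 1.
Substitute y = x^r sum a_n x^n and match x^{r+n}. The recurrence is
  D(n) a_n + 1 a_{n-1} - 1 a_{n-2} = 0,  where D(n) = (r+n)(r+n-1) + (-6/5)(r+n) + (6/5).
  a_n = [-1 a_{n-1} + 1 a_{n-2}] / D(n).
Since the indicial polynomial factors as (r - r_1)(r - r_2), D(n) = (r_1 + n - r_1)(r_1 + n - r_2) = n(n + 1/5).
Evaluating step by step (a_0 = 1):
  n = 1: D(1) = 1(1 + 1/5) = 6/5; numerator = -1(1) = -1; a_1 = (-1)/(6/5) = -5/6
  n = 2: D(2) = 2(2 + 1/5) = 22/5; numerator = -1(-5/6) + 1(1) = 11/6; a_2 = (11/6)/(22/5) = 5/12
  n = 3: D(3) = 3(3 + 1/5) = 48/5; numerator = -1(5/12) + 1(-5/6) = -5/4; a_3 = (-5/4)/(48/5) = -25/192
  n = 4: D(4) = 4(4 + 1/5) = 84/5; numerator = -1(-25/192) + 1(5/12) = 35/64; a_4 = (35/64)/(84/5) = 25/768
  n = 5: D(5) = 5(5 + 1/5) = 26; numerator = -1(25/768) + 1(-25/192) = -125/768; a_5 = (-125/768)/(26) = -125/19968
  n = 6: D(6) = 6(6 + 1/5) = 186/5; numerator = -1(-125/19968) + 1(25/768) = 775/19968; a_6 = (775/19968)/(186/5) = 125/119808

r = 6/5; a_0 = 1; a_1 = -5/6; a_2 = 5/12; a_3 = -25/192; a_4 = 25/768; a_5 = -125/19968; a_6 = 125/119808


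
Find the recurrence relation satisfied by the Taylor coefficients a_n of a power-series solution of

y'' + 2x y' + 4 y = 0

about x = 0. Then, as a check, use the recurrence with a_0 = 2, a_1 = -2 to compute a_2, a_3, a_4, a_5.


Substitute y = sum_n a_n x^n.
y''(x) has coefficient (n+2)(n+1) a_{n+2} at x^n;
2 x y'(x) has coefficient 2 n a_n at x^n (shift);
4 y(x) has coefficient 4 a_n at x^n.
Matching x^n: (n+2)(n+1) a_{n+2} + (2n + 4) a_n = 0.
Thus a_{n+2} = (-2n - 4) / ((n+1)(n+2)) * a_n.

Check with a_0 = 2, a_1 = -2 (apply the recurrence for n = 0, 1, 2, 3): a_0 = 2, a_1 = -2, a_2 = -4, a_3 = 2, a_4 = 8/3, a_5 = -1.

a_(n+2) = (-2n - 4) / ((n+1)(n+2)) * a_n; check: a_0 = 2, a_1 = -2, a_2 = -4, a_3 = 2, a_4 = 8/3, a_5 = -1


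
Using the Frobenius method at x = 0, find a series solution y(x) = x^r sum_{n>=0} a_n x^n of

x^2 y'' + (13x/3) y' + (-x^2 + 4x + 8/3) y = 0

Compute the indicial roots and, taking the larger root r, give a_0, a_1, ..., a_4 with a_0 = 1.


Write in Frobenius form y'' + (p(x)/x) y' + (q(x)/x^2) y = 0:
  p(x) = 13/3,  q(x) = -x^2 + 4x + 8/3.
Indicial equation: r(r-1) + (13/3) r + (8/3) = 0 -> roots r_1 = -4/3, r_2 = -2.
Take r = r_1 = -4/3. Let y(x) = x^r sum_{n>=0} a_n x^n with a_0 = 1.
Substitute y = x^r sum a_n x^n and match x^{r+n}. The recurrence is
  D(n) a_n + 4 a_{n-1} - 1 a_{n-2} = 0,  where D(n) = (r+n)(r+n-1) + (13/3)(r+n) + (8/3).
  a_n = [-4 a_{n-1} + 1 a_{n-2}] / D(n).
Since the indicial polynomial factors as (r - r_1)(r - r_2), D(n) = (r_1 + n - r_1)(r_1 + n - r_2) = n(n + 2/3).
Evaluating step by step (a_0 = 1):
  n = 1: D(1) = 1(1 + 2/3) = 5/3; numerator = -4(1) = -4; a_1 = (-4)/(5/3) = -12/5
  n = 2: D(2) = 2(2 + 2/3) = 16/3; numerator = -4(-12/5) + 1(1) = 53/5; a_2 = (53/5)/(16/3) = 159/80
  n = 3: D(3) = 3(3 + 2/3) = 11; numerator = -4(159/80) + 1(-12/5) = -207/20; a_3 = (-207/20)/(11) = -207/220
  n = 4: D(4) = 4(4 + 2/3) = 56/3; numerator = -4(-207/220) + 1(159/80) = 5061/880; a_4 = (5061/880)/(56/3) = 2169/7040

r = -4/3; a_0 = 1; a_1 = -12/5; a_2 = 159/80; a_3 = -207/220; a_4 = 2169/7040


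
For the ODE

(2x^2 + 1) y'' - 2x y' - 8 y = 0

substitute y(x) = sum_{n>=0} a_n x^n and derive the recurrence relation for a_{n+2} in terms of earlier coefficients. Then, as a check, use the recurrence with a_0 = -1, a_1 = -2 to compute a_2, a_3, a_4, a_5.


Substitute y = sum_n a_n x^n.
(1 + 2 x^2) y'' contributes (n+2)(n+1) a_{n+2} + 2 n(n-1) a_n at x^n.
-2 x y'(x) contributes -2 n a_n at x^n.
-8 y(x) contributes -8 a_n at x^n.
Matching x^n: (n+2)(n+1) a_{n+2} + (2 n(n-1) - 2 n - 8) a_n = 0.
Thus a_{n+2} = (-2 n(n-1) + 2 n + 8) / ((n+1)(n+2)) * a_n.

Check with a_0 = -1, a_1 = -2 (apply the recurrence for n = 0, 1, 2, 3): a_0 = -1, a_1 = -2, a_2 = -4, a_3 = -10/3, a_4 = -8/3, a_5 = -1/3.

a_(n+2) = (-2 n(n-1) + 2 n + 8) / ((n+1)(n+2)) * a_n; check: a_0 = -1, a_1 = -2, a_2 = -4, a_3 = -10/3, a_4 = -8/3, a_5 = -1/3


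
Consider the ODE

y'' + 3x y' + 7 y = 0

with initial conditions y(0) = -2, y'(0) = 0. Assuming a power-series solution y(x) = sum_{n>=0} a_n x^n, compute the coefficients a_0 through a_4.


Ansatz: y(x) = sum_{n>=0} a_n x^n, so y'(x) = sum_{n>=1} n a_n x^(n-1) and y''(x) = sum_{n>=2} n(n-1) a_n x^(n-2).
Substitute into P(x) y'' + Q(x) y' + R(x) y = 0 with P(x) = 1, Q(x) = 3x, R(x) = 7, and match powers of x.
Initial conditions: a_0 = -2, a_1 = 0.
Setting the coefficient of each power of x to zero and solving order by order (substituting the coefficients already found):
  x^0: 2 a_2 + 7 a_0 = 0  ->  2 a_2 = -7 a_0 = 14  ->  a_2 = 7
  x^1: 6 a_3 + 10 a_1 = 0  ->  6 a_3 = -10 a_1 = 0  ->  a_3 = 0
  x^2: 12 a_4 + 13 a_2 = 0  ->  12 a_4 = -13 a_2 = -91  ->  a_4 = -91/12
Truncated series: y(x) = -2 + 7 x^2 - (91/12) x^4 + O(x^5).

a_0 = -2; a_1 = 0; a_2 = 7; a_3 = 0; a_4 = -91/12


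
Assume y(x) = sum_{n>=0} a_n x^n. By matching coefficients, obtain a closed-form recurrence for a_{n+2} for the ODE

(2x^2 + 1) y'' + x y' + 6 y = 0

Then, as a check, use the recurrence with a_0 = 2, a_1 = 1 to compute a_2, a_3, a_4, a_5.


Substitute y = sum_n a_n x^n.
(1 + 2 x^2) y'' contributes (n+2)(n+1) a_{n+2} + 2 n(n-1) a_n at x^n.
x y'(x) contributes n a_n at x^n.
6 y(x) contributes 6 a_n at x^n.
Matching x^n: (n+2)(n+1) a_{n+2} + (2 n(n-1) + n + 6) a_n = 0.
Thus a_{n+2} = (-2 n(n-1) - n - 6) / ((n+1)(n+2)) * a_n.

Check with a_0 = 2, a_1 = 1 (apply the recurrence for n = 0, 1, 2, 3): a_0 = 2, a_1 = 1, a_2 = -6, a_3 = -7/6, a_4 = 6, a_5 = 49/40.

a_(n+2) = (-2 n(n-1) - n - 6) / ((n+1)(n+2)) * a_n; check: a_0 = 2, a_1 = 1, a_2 = -6, a_3 = -7/6, a_4 = 6, a_5 = 49/40


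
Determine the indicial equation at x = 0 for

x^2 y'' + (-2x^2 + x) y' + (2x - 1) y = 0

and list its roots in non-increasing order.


Divide by x^2 to reach normal form y'' + P_1(x) y' + P_2(x) y = 0 with P_1(x) = -2 + 1/x and P_2(x) = 2/x - 1/x^2.
x = 0 is a singular point because the y'-coefficient -2 + 1/x has a pole at x = 0 and the y-coefficient 2/x - 1/x^2 has a pole at x = 0.
It is a regular singular point because x P_1(x) = p(x) = 1 - 2x and x^2 P_2(x) = q(x) = 2x - 1 are polynomials, hence analytic at x = 0.
p(0) = 1,  q(0) = -1.
Indicial equation: r(r-1) + p(0) r + q(0) = 0, i.e. r^2 + (p(0) - 1) r + q(0) = 0, i.e. r^2 - 1 = 0.
Discriminant: (0)^2 - 4(-1) = 4, so r = (0 ± 2)/2.
Solving: r_1 = 1, r_2 = -1.

indicial: r^2 - 1 = 0; roots r_1 = 1, r_2 = -1


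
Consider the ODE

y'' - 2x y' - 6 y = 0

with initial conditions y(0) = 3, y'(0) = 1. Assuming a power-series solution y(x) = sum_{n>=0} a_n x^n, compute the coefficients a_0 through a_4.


Ansatz: y(x) = sum_{n>=0} a_n x^n, so y'(x) = sum_{n>=1} n a_n x^(n-1) and y''(x) = sum_{n>=2} n(n-1) a_n x^(n-2).
Substitute into P(x) y'' + Q(x) y' + R(x) y = 0 with P(x) = 1, Q(x) = -2x, R(x) = -6, and match powers of x.
Initial conditions: a_0 = 3, a_1 = 1.
Setting the coefficient of each power of x to zero and solving order by order (substituting the coefficients already found):
  x^0: 2 a_2 - 6 a_0 = 0  ->  2 a_2 = 6 a_0 = 18  ->  a_2 = 9
  x^1: 6 a_3 - 8 a_1 = 0  ->  6 a_3 = 8 a_1 = 8  ->  a_3 = 4/3
  x^2: 12 a_4 - 10 a_2 = 0  ->  12 a_4 = 10 a_2 = 90  ->  a_4 = 15/2
Truncated series: y(x) = 3 + x + 9 x^2 + (4/3) x^3 + (15/2) x^4 + O(x^5).

a_0 = 3; a_1 = 1; a_2 = 9; a_3 = 4/3; a_4 = 15/2


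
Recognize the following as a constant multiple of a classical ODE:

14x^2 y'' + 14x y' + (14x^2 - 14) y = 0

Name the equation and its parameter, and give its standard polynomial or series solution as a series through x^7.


All three coefficients share the factor 14; dividing through by 14 gives  x^2 y'' + x y' + (x^2 - 1) y = 0.
This matches the Bessel equation x^2 y'' + x y' + (x^2 - nu^2) y = 0 with nu^2 = 1, so nu = 1; the solution bounded at x = 0 is J_1(x).
Frobenius at x = 0: indicial roots ±nu; for r = nu the recurrence k(k + 2nu) c_k = -c_{k-2} gives the standard series J_nu(x) = sum_{k>=0} (-1)^k / (k! (k+nu)!) (x/2)^(2k+nu). Evaluate the first 4 terms:
  k = 0: (-1)^0 / (0! * 1! * 2^1) x^1 = 1/(1*1*2) x^1 = (1/2) x^1
  k = 1: (-1)^1 / (1! * 2! * 2^3) x^3 = -1/(1*2*8) x^3 = (-1/16) x^3
  k = 2: (-1)^2 / (2! * 3! * 2^5) x^5 = 1/(2*6*32) x^5 = (1/384) x^5
  k = 3: (-1)^3 / (3! * 4! * 2^7) x^7 = -1/(6*24*128) x^7 = (-1/18432) x^7
Hence J_1(x) = -x^7/18432 + x^5/384 - x^3/16 + x/2 + ....

J_1(x); series = -x^7/18432 + x^5/384 - x^3/16 + x/2


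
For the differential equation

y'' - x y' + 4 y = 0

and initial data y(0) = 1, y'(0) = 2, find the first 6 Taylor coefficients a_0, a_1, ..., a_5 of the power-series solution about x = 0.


Ansatz: y(x) = sum_{n>=0} a_n x^n, so y'(x) = sum_{n>=1} n a_n x^(n-1) and y''(x) = sum_{n>=2} n(n-1) a_n x^(n-2).
Substitute into P(x) y'' + Q(x) y' + R(x) y = 0 with P(x) = 1, Q(x) = -x, R(x) = 4, and match powers of x.
Initial conditions: a_0 = 1, a_1 = 2.
Setting the coefficient of each power of x to zero and solving order by order (substituting the coefficients already found):
  x^0: 2 a_2 + 4 a_0 = 0  ->  2 a_2 = -4 a_0 = -4  ->  a_2 = -2
  x^1: 6 a_3 + 3 a_1 = 0  ->  6 a_3 = -3 a_1 = -6  ->  a_3 = -1
  x^2: 12 a_4 + 2 a_2 = 0  ->  12 a_4 = -2 a_2 = 4  ->  a_4 = 1/3
  x^3: 20 a_5 + a_3 = 0  ->  20 a_5 = -a_3 = 1  ->  a_5 = 1/20
Truncated series: y(x) = 1 + 2 x - 2 x^2 - x^3 + (1/3) x^4 + (1/20) x^5 + O(x^6).

a_0 = 1; a_1 = 2; a_2 = -2; a_3 = -1; a_4 = 1/3; a_5 = 1/20


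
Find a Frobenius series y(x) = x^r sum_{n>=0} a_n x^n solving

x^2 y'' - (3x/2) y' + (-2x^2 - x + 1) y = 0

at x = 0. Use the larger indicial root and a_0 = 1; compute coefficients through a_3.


Write in Frobenius form y'' + (p(x)/x) y' + (q(x)/x^2) y = 0:
  p(x) = -3/2,  q(x) = -2x^2 - x + 1.
Indicial equation: r(r-1) + (-3/2) r + (1) = 0 -> roots r_1 = 2, r_2 = 1/2.
Take r = r_1 = 2. Let y(x) = x^r sum_{n>=0} a_n x^n with a_0 = 1.
Substitute y = x^r sum a_n x^n and match x^{r+n}. The recurrence is
  D(n) a_n - 1 a_{n-1} - 2 a_{n-2} = 0,  where D(n) = (r+n)(r+n-1) + (-3/2)(r+n) + (1).
  a_n = [1 a_{n-1} + 2 a_{n-2}] / D(n).
Since the indicial polynomial factors as (r - r_1)(r - r_2), D(n) = (r_1 + n - r_1)(r_1 + n - r_2) = n(n + 3/2).
Evaluating step by step (a_0 = 1):
  n = 1: D(1) = 1(1 + 3/2) = 5/2; numerator = 1(1) = 1; a_1 = (1)/(5/2) = 2/5
  n = 2: D(2) = 2(2 + 3/2) = 7; numerator = 1(2/5) + 2(1) = 12/5; a_2 = (12/5)/(7) = 12/35
  n = 3: D(3) = 3(3 + 3/2) = 27/2; numerator = 1(12/35) + 2(2/5) = 8/7; a_3 = (8/7)/(27/2) = 16/189

r = 2; a_0 = 1; a_1 = 2/5; a_2 = 12/35; a_3 = 16/189


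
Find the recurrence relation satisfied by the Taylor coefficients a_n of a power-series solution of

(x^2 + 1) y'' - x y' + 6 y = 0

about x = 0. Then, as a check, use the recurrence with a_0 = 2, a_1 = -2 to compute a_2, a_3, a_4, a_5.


Substitute y = sum_n a_n x^n.
(1 + 1 x^2) y'' contributes (n+2)(n+1) a_{n+2} + n(n-1) a_n at x^n.
-x y'(x) contributes -n a_n at x^n.
6 y(x) contributes 6 a_n at x^n.
Matching x^n: (n+2)(n+1) a_{n+2} + (n(n-1) - n + 6) a_n = 0.
Thus a_{n+2} = (-n(n-1) + n - 6) / ((n+1)(n+2)) * a_n.

Check with a_0 = 2, a_1 = -2 (apply the recurrence for n = 0, 1, 2, 3): a_0 = 2, a_1 = -2, a_2 = -6, a_3 = 5/3, a_4 = 3, a_5 = -3/4.

a_(n+2) = (-n(n-1) + n - 6) / ((n+1)(n+2)) * a_n; check: a_0 = 2, a_1 = -2, a_2 = -6, a_3 = 5/3, a_4 = 3, a_5 = -3/4


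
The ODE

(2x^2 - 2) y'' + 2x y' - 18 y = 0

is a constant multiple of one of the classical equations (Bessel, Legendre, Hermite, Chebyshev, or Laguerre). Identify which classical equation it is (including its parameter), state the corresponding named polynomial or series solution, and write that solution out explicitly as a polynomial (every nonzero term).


All three coefficients share the factor -2; dividing through by -2 gives  (1 - x^2) y'' - x y' + 9 y = 0.
This matches the Chebyshev equation (1 - x^2) y'' - x y' + n^2 y = 0 (note the -x y' term, not -2x y') with n^2 = 9, so n = 3; the polynomial solution is T_3(x).
With y = sum_k a_k x^k, matching x^k gives (k+2)(k+1) a_{k+2} = (k^2 - n^2) a_k = (k - 3)(k + 3) a_k. The right side vanishes at k = 3, so the series with the parity of 3 terminates at degree 3.
Standard normalization: leading coefficient of T_n is 2^(n-1), so a_3 = 2^2 = 4. Work downward with a_k = (k+1)(k+2) a_{k+2} / ((k - 3)(k + 3)):
  a_1 = (2)(3)(4) / ((1 - 3)(1 + 3)) = 24/(-8) = -3
Hence T_3(x) = 4 x^3 - 3 x.

T_3(x); series = 4 x^3 - 3 x


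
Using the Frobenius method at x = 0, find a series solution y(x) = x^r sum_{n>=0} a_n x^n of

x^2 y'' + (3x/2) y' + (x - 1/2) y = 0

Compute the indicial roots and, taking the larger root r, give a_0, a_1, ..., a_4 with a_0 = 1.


Write in Frobenius form y'' + (p(x)/x) y' + (q(x)/x^2) y = 0:
  p(x) = 3/2,  q(x) = x - 1/2.
Indicial equation: r(r-1) + (3/2) r + (-1/2) = 0 -> roots r_1 = 1/2, r_2 = -1.
Take r = r_1 = 1/2. Let y(x) = x^r sum_{n>=0} a_n x^n with a_0 = 1.
Substitute y = x^r sum a_n x^n and match x^{r+n}. The recurrence is
  D(n) a_n + 1 a_{n-1} = 0,  where D(n) = (r+n)(r+n-1) + (3/2)(r+n) + (-1/2).
  a_n = -1 / D(n) * a_{n-1}.
Since the indicial polynomial factors as (r - r_1)(r - r_2), D(n) = (r_1 + n - r_1)(r_1 + n - r_2) = n(n + 3/2).
Evaluating step by step (a_0 = 1):
  n = 1: D(1) = 1(1 + 3/2) = 5/2; numerator = -1(1) = -1; a_1 = (-1)/(5/2) = -2/5
  n = 2: D(2) = 2(2 + 3/2) = 7; numerator = -1(-2/5) = 2/5; a_2 = (2/5)/(7) = 2/35
  n = 3: D(3) = 3(3 + 3/2) = 27/2; numerator = -1(2/35) = -2/35; a_3 = (-2/35)/(27/2) = -4/945
  n = 4: D(4) = 4(4 + 3/2) = 22; numerator = -1(-4/945) = 4/945; a_4 = (4/945)/(22) = 2/10395

r = 1/2; a_0 = 1; a_1 = -2/5; a_2 = 2/35; a_3 = -4/945; a_4 = 2/10395


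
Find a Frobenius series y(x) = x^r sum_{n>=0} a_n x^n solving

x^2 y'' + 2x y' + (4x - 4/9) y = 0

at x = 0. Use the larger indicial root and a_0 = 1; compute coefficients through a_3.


Write in Frobenius form y'' + (p(x)/x) y' + (q(x)/x^2) y = 0:
  p(x) = 2,  q(x) = 4x - 4/9.
Indicial equation: r(r-1) + (2) r + (-4/9) = 0 -> roots r_1 = 1/3, r_2 = -4/3.
Take r = r_1 = 1/3. Let y(x) = x^r sum_{n>=0} a_n x^n with a_0 = 1.
Substitute y = x^r sum a_n x^n and match x^{r+n}. The recurrence is
  D(n) a_n + 4 a_{n-1} = 0,  where D(n) = (r+n)(r+n-1) + (2)(r+n) + (-4/9).
  a_n = -4 / D(n) * a_{n-1}.
Since the indicial polynomial factors as (r - r_1)(r - r_2), D(n) = (r_1 + n - r_1)(r_1 + n - r_2) = n(n + 5/3).
Evaluating step by step (a_0 = 1):
  n = 1: D(1) = 1(1 + 5/3) = 8/3; numerator = -4(1) = -4; a_1 = (-4)/(8/3) = -3/2
  n = 2: D(2) = 2(2 + 5/3) = 22/3; numerator = -4(-3/2) = 6; a_2 = (6)/(22/3) = 9/11
  n = 3: D(3) = 3(3 + 5/3) = 14; numerator = -4(9/11) = -36/11; a_3 = (-36/11)/(14) = -18/77

r = 1/3; a_0 = 1; a_1 = -3/2; a_2 = 9/11; a_3 = -18/77


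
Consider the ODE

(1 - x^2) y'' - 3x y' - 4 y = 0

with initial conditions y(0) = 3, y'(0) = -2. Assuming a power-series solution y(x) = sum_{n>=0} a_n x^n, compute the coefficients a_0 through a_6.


Ansatz: y(x) = sum_{n>=0} a_n x^n, so y'(x) = sum_{n>=1} n a_n x^(n-1) and y''(x) = sum_{n>=2} n(n-1) a_n x^(n-2).
Substitute into P(x) y'' + Q(x) y' + R(x) y = 0 with P(x) = 1 - x^2, Q(x) = -3x, R(x) = -4, and match powers of x.
Initial conditions: a_0 = 3, a_1 = -2.
Setting the coefficient of each power of x to zero and solving order by order (substituting the coefficients already found):
  x^0: 2 a_2 - 4 a_0 = 0  ->  2 a_2 = 4 a_0 = 12  ->  a_2 = 6
  x^1: 6 a_3 - 7 a_1 = 0  ->  6 a_3 = 7 a_1 = -14  ->  a_3 = -7/3
  x^2: 12 a_4 - 12 a_2 = 0  ->  12 a_4 = 12 a_2 = 72  ->  a_4 = 6
  x^3: 20 a_5 - 19 a_3 = 0  ->  20 a_5 = 19 a_3 = -133/3  ->  a_5 = -133/60
  x^4: 30 a_6 - 28 a_4 = 0  ->  30 a_6 = 28 a_4 = 168  ->  a_6 = 28/5
Truncated series: y(x) = 3 - 2 x + 6 x^2 - (7/3) x^3 + 6 x^4 - (133/60) x^5 + (28/5) x^6 + O(x^7).

a_0 = 3; a_1 = -2; a_2 = 6; a_3 = -7/3; a_4 = 6; a_5 = -133/60; a_6 = 28/5


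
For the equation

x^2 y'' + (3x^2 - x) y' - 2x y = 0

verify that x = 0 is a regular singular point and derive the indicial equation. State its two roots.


Divide by x^2 to reach normal form y'' + P_1(x) y' + P_2(x) y = 0 with P_1(x) = 3 - 1/x and P_2(x) = -2/x.
x = 0 is a singular point because the y'-coefficient 3 - 1/x has a pole at x = 0 and the y-coefficient -2/x has a pole at x = 0.
It is a regular singular point because x P_1(x) = p(x) = 3x - 1 and x^2 P_2(x) = q(x) = -2x are polynomials, hence analytic at x = 0.
p(0) = -1,  q(0) = 0.
Indicial equation: r(r-1) + p(0) r + q(0) = 0, i.e. r^2 + (p(0) - 1) r + q(0) = 0, i.e. r^2 - 2 r = 0.
Discriminant: (-2)^2 - 4(0) = 4, so r = (2 ± 2)/2.
Solving: r_1 = 2, r_2 = 0.

indicial: r^2 - 2 r = 0; roots r_1 = 2, r_2 = 0


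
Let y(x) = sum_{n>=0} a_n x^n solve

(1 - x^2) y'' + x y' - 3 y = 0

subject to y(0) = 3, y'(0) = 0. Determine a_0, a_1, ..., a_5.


Ansatz: y(x) = sum_{n>=0} a_n x^n, so y'(x) = sum_{n>=1} n a_n x^(n-1) and y''(x) = sum_{n>=2} n(n-1) a_n x^(n-2).
Substitute into P(x) y'' + Q(x) y' + R(x) y = 0 with P(x) = 1 - x^2, Q(x) = x, R(x) = -3, and match powers of x.
Initial conditions: a_0 = 3, a_1 = 0.
Setting the coefficient of each power of x to zero and solving order by order (substituting the coefficients already found):
  x^0: 2 a_2 - 3 a_0 = 0  ->  2 a_2 = 3 a_0 = 9  ->  a_2 = 9/2
  x^1: 6 a_3 - 2 a_1 = 0  ->  6 a_3 = 2 a_1 = 0  ->  a_3 = 0
  x^2: 12 a_4 - 3 a_2 = 0  ->  12 a_4 = 3 a_2 = 27/2  ->  a_4 = 9/8
  x^3: 20 a_5 - 6 a_3 = 0  ->  20 a_5 = 6 a_3 = 0  ->  a_5 = 0
Truncated series: y(x) = 3 + (9/2) x^2 + (9/8) x^4 + O(x^6).

a_0 = 3; a_1 = 0; a_2 = 9/2; a_3 = 0; a_4 = 9/8; a_5 = 0


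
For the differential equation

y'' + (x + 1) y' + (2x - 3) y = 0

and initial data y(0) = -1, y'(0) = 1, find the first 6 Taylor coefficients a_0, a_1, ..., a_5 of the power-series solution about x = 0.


Ansatz: y(x) = sum_{n>=0} a_n x^n, so y'(x) = sum_{n>=1} n a_n x^(n-1) and y''(x) = sum_{n>=2} n(n-1) a_n x^(n-2).
Substitute into P(x) y'' + Q(x) y' + R(x) y = 0 with P(x) = 1, Q(x) = x + 1, R(x) = 2x - 3, and match powers of x.
Initial conditions: a_0 = -1, a_1 = 1.
Setting the coefficient of each power of x to zero and solving order by order (substituting the coefficients already found):
  x^0: 2 a_2 + a_1 - 3 a_0 = 0  ->  2 a_2 = -a_1 + 3 a_0 = -4  ->  a_2 = -2
  x^1: 6 a_3 + 2 a_2 - 2 a_1 + 2 a_0 = 0  ->  6 a_3 = -2 a_2 + 2 a_1 - 2 a_0 = 8  ->  a_3 = 4/3
  x^2: 12 a_4 + 3 a_3 - a_2 + 2 a_1 = 0  ->  12 a_4 = -3 a_3 + a_2 - 2 a_1 = -8  ->  a_4 = -2/3
  x^3: 20 a_5 + 4 a_4 + 2 a_2 = 0  ->  20 a_5 = -4 a_4 - 2 a_2 = 20/3  ->  a_5 = 1/3
Truncated series: y(x) = -1 + x - 2 x^2 + (4/3) x^3 - (2/3) x^4 + (1/3) x^5 + O(x^6).

a_0 = -1; a_1 = 1; a_2 = -2; a_3 = 4/3; a_4 = -2/3; a_5 = 1/3


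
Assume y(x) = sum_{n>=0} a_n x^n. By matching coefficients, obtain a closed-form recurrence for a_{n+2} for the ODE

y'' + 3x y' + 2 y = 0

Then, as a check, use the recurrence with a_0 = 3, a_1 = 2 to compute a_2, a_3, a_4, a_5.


Substitute y = sum_n a_n x^n.
y''(x) has coefficient (n+2)(n+1) a_{n+2} at x^n;
3 x y'(x) has coefficient 3 n a_n at x^n (shift);
2 y(x) has coefficient 2 a_n at x^n.
Matching x^n: (n+2)(n+1) a_{n+2} + (3n + 2) a_n = 0.
Thus a_{n+2} = (-3n - 2) / ((n+1)(n+2)) * a_n.

Check with a_0 = 3, a_1 = 2 (apply the recurrence for n = 0, 1, 2, 3): a_0 = 3, a_1 = 2, a_2 = -3, a_3 = -5/3, a_4 = 2, a_5 = 11/12.

a_(n+2) = (-3n - 2) / ((n+1)(n+2)) * a_n; check: a_0 = 3, a_1 = 2, a_2 = -3, a_3 = -5/3, a_4 = 2, a_5 = 11/12


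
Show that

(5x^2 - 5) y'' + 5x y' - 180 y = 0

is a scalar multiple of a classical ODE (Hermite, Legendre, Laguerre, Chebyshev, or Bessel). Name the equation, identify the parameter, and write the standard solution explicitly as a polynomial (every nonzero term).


All three coefficients share the factor -5; dividing through by -5 gives  (1 - x^2) y'' - x y' + 36 y = 0.
This matches the Chebyshev equation (1 - x^2) y'' - x y' + n^2 y = 0 (note the -x y' term, not -2x y') with n^2 = 36, so n = 6; the polynomial solution is T_6(x).
With y = sum_k a_k x^k, matching x^k gives (k+2)(k+1) a_{k+2} = (k^2 - n^2) a_k = (k - 6)(k + 6) a_k. The right side vanishes at k = 6, so the series with the parity of 6 terminates at degree 6.
Standard normalization: leading coefficient of T_n is 2^(n-1), so a_6 = 2^5 = 32. Work downward with a_k = (k+1)(k+2) a_{k+2} / ((k - 6)(k + 6)):
  a_4 = (5)(6)(32) / ((4 - 6)(4 + 6)) = 960/(-20) = -48
  a_2 = (3)(4)(-48) / ((2 - 6)(2 + 6)) = -576/(-32) = 18
  a_0 = (1)(2)(18) / ((0 - 6)(0 + 6)) = 36/(-36) = -1
Hence T_6(x) = 32 x^6 - 48 x^4 + 18 x^2 - 1.

T_6(x); series = 32 x^6 - 48 x^4 + 18 x^2 - 1


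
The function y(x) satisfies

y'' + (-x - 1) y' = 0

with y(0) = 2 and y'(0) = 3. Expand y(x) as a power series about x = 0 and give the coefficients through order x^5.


Ansatz: y(x) = sum_{n>=0} a_n x^n, so y'(x) = sum_{n>=1} n a_n x^(n-1) and y''(x) = sum_{n>=2} n(n-1) a_n x^(n-2).
Substitute into P(x) y'' + Q(x) y' + R(x) y = 0 with P(x) = 1, Q(x) = -x - 1, R(x) = 0, and match powers of x.
Initial conditions: a_0 = 2, a_1 = 3.
Setting the coefficient of each power of x to zero and solving order by order (substituting the coefficients already found):
  x^0: 2 a_2 - a_1 = 0  ->  2 a_2 = a_1 = 3  ->  a_2 = 3/2
  x^1: 6 a_3 - 2 a_2 - a_1 = 0  ->  6 a_3 = 2 a_2 + a_1 = 6  ->  a_3 = 1
  x^2: 12 a_4 - 3 a_3 - 2 a_2 = 0  ->  12 a_4 = 3 a_3 + 2 a_2 = 6  ->  a_4 = 1/2
  x^3: 20 a_5 - 4 a_4 - 3 a_3 = 0  ->  20 a_5 = 4 a_4 + 3 a_3 = 5  ->  a_5 = 1/4
Truncated series: y(x) = 2 + 3 x + (3/2) x^2 + x^3 + (1/2) x^4 + (1/4) x^5 + O(x^6).

a_0 = 2; a_1 = 3; a_2 = 3/2; a_3 = 1; a_4 = 1/2; a_5 = 1/4


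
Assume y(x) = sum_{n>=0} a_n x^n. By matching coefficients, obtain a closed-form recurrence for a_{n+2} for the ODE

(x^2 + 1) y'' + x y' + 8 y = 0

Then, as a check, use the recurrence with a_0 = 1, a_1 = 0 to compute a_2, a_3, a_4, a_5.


Substitute y = sum_n a_n x^n.
(1 + 1 x^2) y'' contributes (n+2)(n+1) a_{n+2} + n(n-1) a_n at x^n.
x y'(x) contributes n a_n at x^n.
8 y(x) contributes 8 a_n at x^n.
Matching x^n: (n+2)(n+1) a_{n+2} + (n(n-1) + n + 8) a_n = 0.
Thus a_{n+2} = (-n(n-1) - n - 8) / ((n+1)(n+2)) * a_n.

Check with a_0 = 1, a_1 = 0 (apply the recurrence for n = 0, 1, 2, 3): a_0 = 1, a_1 = 0, a_2 = -4, a_3 = 0, a_4 = 4, a_5 = 0.

a_(n+2) = (-n(n-1) - n - 8) / ((n+1)(n+2)) * a_n; check: a_0 = 1, a_1 = 0, a_2 = -4, a_3 = 0, a_4 = 4, a_5 = 0


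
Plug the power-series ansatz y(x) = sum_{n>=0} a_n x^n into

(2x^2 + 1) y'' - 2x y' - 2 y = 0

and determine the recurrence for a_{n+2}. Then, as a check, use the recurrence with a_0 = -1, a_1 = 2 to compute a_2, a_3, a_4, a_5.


Substitute y = sum_n a_n x^n.
(1 + 2 x^2) y'' contributes (n+2)(n+1) a_{n+2} + 2 n(n-1) a_n at x^n.
-2 x y'(x) contributes -2 n a_n at x^n.
-2 y(x) contributes -2 a_n at x^n.
Matching x^n: (n+2)(n+1) a_{n+2} + (2 n(n-1) - 2 n - 2) a_n = 0.
Thus a_{n+2} = (-2 n(n-1) + 2 n + 2) / ((n+1)(n+2)) * a_n.

Check with a_0 = -1, a_1 = 2 (apply the recurrence for n = 0, 1, 2, 3): a_0 = -1, a_1 = 2, a_2 = -1, a_3 = 4/3, a_4 = -1/6, a_5 = -4/15.

a_(n+2) = (-2 n(n-1) + 2 n + 2) / ((n+1)(n+2)) * a_n; check: a_0 = -1, a_1 = 2, a_2 = -1, a_3 = 4/3, a_4 = -1/6, a_5 = -4/15


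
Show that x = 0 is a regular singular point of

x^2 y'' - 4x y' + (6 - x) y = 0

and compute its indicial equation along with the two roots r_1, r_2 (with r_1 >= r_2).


Divide by x^2 to reach normal form y'' + P_1(x) y' + P_2(x) y = 0 with P_1(x) = -4/x and P_2(x) = -1/x + 6/x^2.
x = 0 is a singular point because the y'-coefficient -4/x has a pole at x = 0 and the y-coefficient -1/x + 6/x^2 has a pole at x = 0.
It is a regular singular point because x P_1(x) = p(x) = -4 and x^2 P_2(x) = q(x) = 6 - x are polynomials, hence analytic at x = 0.
p(0) = -4,  q(0) = 6.
Indicial equation: r(r-1) + p(0) r + q(0) = 0, i.e. r^2 + (p(0) - 1) r + q(0) = 0, i.e. r^2 - 5 r + 6 = 0.
Discriminant: (-5)^2 - 4(6) = 1, so r = (5 ± 1)/2.
Solving: r_1 = 3, r_2 = 2.

indicial: r^2 - 5 r + 6 = 0; roots r_1 = 3, r_2 = 2


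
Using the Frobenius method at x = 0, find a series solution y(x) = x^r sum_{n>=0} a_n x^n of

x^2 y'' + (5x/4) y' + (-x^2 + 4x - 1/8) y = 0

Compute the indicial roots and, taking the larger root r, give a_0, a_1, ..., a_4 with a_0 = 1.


Write in Frobenius form y'' + (p(x)/x) y' + (q(x)/x^2) y = 0:
  p(x) = 5/4,  q(x) = -x^2 + 4x - 1/8.
Indicial equation: r(r-1) + (5/4) r + (-1/8) = 0 -> roots r_1 = 1/4, r_2 = -1/2.
Take r = r_1 = 1/4. Let y(x) = x^r sum_{n>=0} a_n x^n with a_0 = 1.
Substitute y = x^r sum a_n x^n and match x^{r+n}. The recurrence is
  D(n) a_n + 4 a_{n-1} - 1 a_{n-2} = 0,  where D(n) = (r+n)(r+n-1) + (5/4)(r+n) + (-1/8).
  a_n = [-4 a_{n-1} + 1 a_{n-2}] / D(n).
Since the indicial polynomial factors as (r - r_1)(r - r_2), D(n) = (r_1 + n - r_1)(r_1 + n - r_2) = n(n + 3/4).
Evaluating step by step (a_0 = 1):
  n = 1: D(1) = 1(1 + 3/4) = 7/4; numerator = -4(1) = -4; a_1 = (-4)/(7/4) = -16/7
  n = 2: D(2) = 2(2 + 3/4) = 11/2; numerator = -4(-16/7) + 1(1) = 71/7; a_2 = (71/7)/(11/2) = 142/77
  n = 3: D(3) = 3(3 + 3/4) = 45/4; numerator = -4(142/77) + 1(-16/7) = -744/77; a_3 = (-744/77)/(45/4) = -992/1155
  n = 4: D(4) = 4(4 + 3/4) = 19; numerator = -4(-992/1155) + 1(142/77) = 6098/1155; a_4 = (6098/1155)/(19) = 6098/21945

r = 1/4; a_0 = 1; a_1 = -16/7; a_2 = 142/77; a_3 = -992/1155; a_4 = 6098/21945


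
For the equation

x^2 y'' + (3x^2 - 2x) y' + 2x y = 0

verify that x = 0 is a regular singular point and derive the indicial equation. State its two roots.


Divide by x^2 to reach normal form y'' + P_1(x) y' + P_2(x) y = 0 with P_1(x) = 3 - 2/x and P_2(x) = 2/x.
x = 0 is a singular point because the y'-coefficient 3 - 2/x has a pole at x = 0 and the y-coefficient 2/x has a pole at x = 0.
It is a regular singular point because x P_1(x) = p(x) = 3x - 2 and x^2 P_2(x) = q(x) = 2x are polynomials, hence analytic at x = 0.
p(0) = -2,  q(0) = 0.
Indicial equation: r(r-1) + p(0) r + q(0) = 0, i.e. r^2 + (p(0) - 1) r + q(0) = 0, i.e. r^2 - 3 r = 0.
Discriminant: (-3)^2 - 4(0) = 9, so r = (3 ± 3)/2.
Solving: r_1 = 3, r_2 = 0.

indicial: r^2 - 3 r = 0; roots r_1 = 3, r_2 = 0


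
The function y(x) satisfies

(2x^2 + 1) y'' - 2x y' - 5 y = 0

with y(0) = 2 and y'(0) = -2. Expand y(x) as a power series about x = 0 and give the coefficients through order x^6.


Ansatz: y(x) = sum_{n>=0} a_n x^n, so y'(x) = sum_{n>=1} n a_n x^(n-1) and y''(x) = sum_{n>=2} n(n-1) a_n x^(n-2).
Substitute into P(x) y'' + Q(x) y' + R(x) y = 0 with P(x) = 2x^2 + 1, Q(x) = -2x, R(x) = -5, and match powers of x.
Initial conditions: a_0 = 2, a_1 = -2.
Setting the coefficient of each power of x to zero and solving order by order (substituting the coefficients already found):
  x^0: 2 a_2 - 5 a_0 = 0  ->  2 a_2 = 5 a_0 = 10  ->  a_2 = 5
  x^1: 6 a_3 - 7 a_1 = 0  ->  6 a_3 = 7 a_1 = -14  ->  a_3 = -7/3
  x^2: 12 a_4 - 5 a_2 = 0  ->  12 a_4 = 5 a_2 = 25  ->  a_4 = 25/12
  x^3: 20 a_5 + a_3 = 0  ->  20 a_5 = -a_3 = 7/3  ->  a_5 = 7/60
  x^4: 30 a_6 + 11 a_4 = 0  ->  30 a_6 = -11 a_4 = -275/12  ->  a_6 = -55/72
Truncated series: y(x) = 2 - 2 x + 5 x^2 - (7/3) x^3 + (25/12) x^4 + (7/60) x^5 - (55/72) x^6 + O(x^7).

a_0 = 2; a_1 = -2; a_2 = 5; a_3 = -7/3; a_4 = 25/12; a_5 = 7/60; a_6 = -55/72


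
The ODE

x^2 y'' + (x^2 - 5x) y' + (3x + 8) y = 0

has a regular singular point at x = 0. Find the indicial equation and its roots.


Divide by x^2 to reach normal form y'' + P_1(x) y' + P_2(x) y = 0 with P_1(x) = 1 - 5/x and P_2(x) = 3/x + 8/x^2.
x = 0 is a singular point because the y'-coefficient 1 - 5/x has a pole at x = 0 and the y-coefficient 3/x + 8/x^2 has a pole at x = 0.
It is a regular singular point because x P_1(x) = p(x) = x - 5 and x^2 P_2(x) = q(x) = 3x + 8 are polynomials, hence analytic at x = 0.
p(0) = -5,  q(0) = 8.
Indicial equation: r(r-1) + p(0) r + q(0) = 0, i.e. r^2 + (p(0) - 1) r + q(0) = 0, i.e. r^2 - 6 r + 8 = 0.
Discriminant: (-6)^2 - 4(8) = 4, so r = (6 ± 2)/2.
Solving: r_1 = 4, r_2 = 2.

indicial: r^2 - 6 r + 8 = 0; roots r_1 = 4, r_2 = 2


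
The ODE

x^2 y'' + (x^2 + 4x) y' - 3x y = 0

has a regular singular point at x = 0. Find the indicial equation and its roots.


Divide by x^2 to reach normal form y'' + P_1(x) y' + P_2(x) y = 0 with P_1(x) = 1 + 4/x and P_2(x) = -3/x.
x = 0 is a singular point because the y'-coefficient 1 + 4/x has a pole at x = 0 and the y-coefficient -3/x has a pole at x = 0.
It is a regular singular point because x P_1(x) = p(x) = x + 4 and x^2 P_2(x) = q(x) = -3x are polynomials, hence analytic at x = 0.
p(0) = 4,  q(0) = 0.
Indicial equation: r(r-1) + p(0) r + q(0) = 0, i.e. r^2 + (p(0) - 1) r + q(0) = 0, i.e. r^2 + 3 r = 0.
Discriminant: (3)^2 - 4(0) = 9, so r = (-3 ± 3)/2.
Solving: r_1 = 0, r_2 = -3.

indicial: r^2 + 3 r = 0; roots r_1 = 0, r_2 = -3


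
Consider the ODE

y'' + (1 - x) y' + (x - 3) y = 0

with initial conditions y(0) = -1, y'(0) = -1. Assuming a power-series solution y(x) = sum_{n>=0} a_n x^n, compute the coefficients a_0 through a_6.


Ansatz: y(x) = sum_{n>=0} a_n x^n, so y'(x) = sum_{n>=1} n a_n x^(n-1) and y''(x) = sum_{n>=2} n(n-1) a_n x^(n-2).
Substitute into P(x) y'' + Q(x) y' + R(x) y = 0 with P(x) = 1, Q(x) = 1 - x, R(x) = x - 3, and match powers of x.
Initial conditions: a_0 = -1, a_1 = -1.
Setting the coefficient of each power of x to zero and solving order by order (substituting the coefficients already found):
  x^0: 2 a_2 + a_1 - 3 a_0 = 0  ->  2 a_2 = -a_1 + 3 a_0 = -2  ->  a_2 = -1
  x^1: 6 a_3 + 2 a_2 - 4 a_1 + a_0 = 0  ->  6 a_3 = -2 a_2 + 4 a_1 - a_0 = -1  ->  a_3 = -1/6
  x^2: 12 a_4 + 3 a_3 - 5 a_2 + a_1 = 0  ->  12 a_4 = -3 a_3 + 5 a_2 - a_1 = -7/2  ->  a_4 = -7/24
  x^3: 20 a_5 + 4 a_4 - 6 a_3 + a_2 = 0  ->  20 a_5 = -4 a_4 + 6 a_3 - a_2 = 7/6  ->  a_5 = 7/120
  x^4: 30 a_6 + 5 a_5 - 7 a_4 + a_3 = 0  ->  30 a_6 = -5 a_5 + 7 a_4 - a_3 = -13/6  ->  a_6 = -13/180
Truncated series: y(x) = -1 - x - x^2 - (1/6) x^3 - (7/24) x^4 + (7/120) x^5 - (13/180) x^6 + O(x^7).

a_0 = -1; a_1 = -1; a_2 = -1; a_3 = -1/6; a_4 = -7/24; a_5 = 7/120; a_6 = -13/180
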